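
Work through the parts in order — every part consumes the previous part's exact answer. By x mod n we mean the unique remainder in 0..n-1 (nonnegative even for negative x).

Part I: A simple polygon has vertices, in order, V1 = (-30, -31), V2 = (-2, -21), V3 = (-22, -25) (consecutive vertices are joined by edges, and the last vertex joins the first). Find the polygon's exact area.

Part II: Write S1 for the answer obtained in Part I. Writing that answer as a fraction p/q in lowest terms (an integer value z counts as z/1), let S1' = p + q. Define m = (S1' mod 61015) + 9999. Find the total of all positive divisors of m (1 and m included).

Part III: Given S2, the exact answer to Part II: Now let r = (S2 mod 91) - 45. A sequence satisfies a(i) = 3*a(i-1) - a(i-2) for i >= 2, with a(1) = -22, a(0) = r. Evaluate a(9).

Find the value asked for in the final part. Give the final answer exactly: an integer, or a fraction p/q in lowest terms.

Part I: cross terms: (-30*-21 - -2*-31)=568, (-2*-25 - -22*-21)=-412, (-22*-31 - -30*-25)=-68; twice the area = |88| = 88; area = 44; answer 44
Part II: S1 = 44; threaded value p + q = 45; m = 10044; 10044 = 2^2 * 3^4 * 31; sigma = (1 + 2 + 4) * (1 + 3 + 9 + 27 + 81) * (1 + 31) = 7 * 121 * 32 = 27104; answer 27104
Part III: S2 = 27104; r = 32; a(2) = 3*(-22) - 1*(32) = -98; iterating: a(2)=-98, a(3)=-272, a(4)=-718, a(5)=-1882, a(6)=-4928, a(7)=-12902, a(8)=-33778, a(9)=-88432; answer -88432

-88432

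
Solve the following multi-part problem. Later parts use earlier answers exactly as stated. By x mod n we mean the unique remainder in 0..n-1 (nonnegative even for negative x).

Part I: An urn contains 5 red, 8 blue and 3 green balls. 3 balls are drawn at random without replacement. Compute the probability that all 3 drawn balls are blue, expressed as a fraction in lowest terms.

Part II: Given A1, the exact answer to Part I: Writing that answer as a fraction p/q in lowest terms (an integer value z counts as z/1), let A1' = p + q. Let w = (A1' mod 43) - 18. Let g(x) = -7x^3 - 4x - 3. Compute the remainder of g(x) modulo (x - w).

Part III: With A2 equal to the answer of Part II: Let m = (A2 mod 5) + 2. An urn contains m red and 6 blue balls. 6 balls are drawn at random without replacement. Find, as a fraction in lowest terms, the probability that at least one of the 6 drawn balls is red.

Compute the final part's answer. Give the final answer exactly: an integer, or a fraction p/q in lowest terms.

83/84

Part I: total draws C(16,3) = 560; favorable C(8,3) = 56; P = 1/10; answer 1/10
Part II: A1 = 1/10; threaded value p + q = 11; w = -7; remainder = value at the root: -7*(-7)^3 - 4*(-7)^1 - 3 = (2401) + (28) + (-3) = 2426; answer 2426
Part III: A2 = 2426; m = 3; total draws C(9,6) = 84; complement C(6,6) = 1; favorable 84 - 1 = 83; P = 83/84; answer 83/84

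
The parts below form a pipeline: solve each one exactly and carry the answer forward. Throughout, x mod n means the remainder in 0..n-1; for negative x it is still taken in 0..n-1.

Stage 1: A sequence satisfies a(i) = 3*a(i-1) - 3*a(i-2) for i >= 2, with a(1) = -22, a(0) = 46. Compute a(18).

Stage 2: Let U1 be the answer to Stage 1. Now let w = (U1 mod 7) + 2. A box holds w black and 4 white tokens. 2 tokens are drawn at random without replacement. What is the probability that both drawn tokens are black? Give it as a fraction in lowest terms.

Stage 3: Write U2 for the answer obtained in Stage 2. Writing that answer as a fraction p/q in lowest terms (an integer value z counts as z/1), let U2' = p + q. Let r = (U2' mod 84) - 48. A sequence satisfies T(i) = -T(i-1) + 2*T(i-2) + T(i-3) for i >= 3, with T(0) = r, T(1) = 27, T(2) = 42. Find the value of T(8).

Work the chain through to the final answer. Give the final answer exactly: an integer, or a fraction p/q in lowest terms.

1279

Stage 1: a(2) = 3*(-22) - 3*(46) = -204; iterating: a(2)=-204, a(3)=-546, a(4)=-1026, a(5)=-1440, a(6)=-1242, a(7)=594, a(8)=5508, a(9)=14742, a(10)=27702, a(11)=38880, a(12)=33534, a(13)=-16038, a(14)=-148716, a(15)=-398034, a(16)=-747954, a(17)=-1049760, a(18)=-905418; answer -905418
Stage 2: U1 = -905418; w = 6; total draws C(10,2) = 45; favorable C(6,2) = 15; P = 1/3; answer 1/3
Stage 3: U2 = 1/3; threaded value p + q = 4; r = -44; T(3) = -1*(42) + 2*(27) + 1*(-44) = -32; iterating: T(3)=-32, T(4)=143, T(5)=-165, T(6)=419, T(7)=-606, T(8)=1279; answer 1279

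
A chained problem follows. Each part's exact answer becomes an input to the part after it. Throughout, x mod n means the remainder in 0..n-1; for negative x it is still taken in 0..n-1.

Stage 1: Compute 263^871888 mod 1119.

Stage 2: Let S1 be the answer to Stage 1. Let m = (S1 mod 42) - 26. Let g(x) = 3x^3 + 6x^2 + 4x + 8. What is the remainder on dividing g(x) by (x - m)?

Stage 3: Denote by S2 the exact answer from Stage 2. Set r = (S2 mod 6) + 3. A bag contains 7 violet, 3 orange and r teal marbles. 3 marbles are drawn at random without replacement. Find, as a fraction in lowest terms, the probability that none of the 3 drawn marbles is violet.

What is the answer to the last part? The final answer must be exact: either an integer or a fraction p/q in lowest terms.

3/17

Stage 1: squarings mod 1119: 263^1=263, 263^2=910, 263^4=40, 263^8=481, 263^16=847, 263^32=130, 263^64=115, 263^128=916, 263^256=925, 263^512=709, 263^1024=250, 263^2048=955, 263^4096=40, 263^8192=481, 263^16384=847, 263^32768=130, 263^65536=115, 263^131072=916, 263^262144=925, 263^524288=709; 263^871888 = 263^16 * 263^64 * 263^128 * 263^256 * 263^1024 * 263^2048 * 263^16384 * 263^65536 * 263^262144 * 263^524288 = 538 (mod 1119); answer 538
Stage 2: S1 = 538; m = 8; remainder = value at the root: 3*(8)^3 + 6*(8)^2 + 4*(8)^1 + 8 = (1536) + (384) + (32) + (8) = 1960; answer 1960
Stage 3: S2 = 1960; r = 7; total draws C(17,3) = 680; favorable C(10,3) = 120; P = 3/17; answer 3/17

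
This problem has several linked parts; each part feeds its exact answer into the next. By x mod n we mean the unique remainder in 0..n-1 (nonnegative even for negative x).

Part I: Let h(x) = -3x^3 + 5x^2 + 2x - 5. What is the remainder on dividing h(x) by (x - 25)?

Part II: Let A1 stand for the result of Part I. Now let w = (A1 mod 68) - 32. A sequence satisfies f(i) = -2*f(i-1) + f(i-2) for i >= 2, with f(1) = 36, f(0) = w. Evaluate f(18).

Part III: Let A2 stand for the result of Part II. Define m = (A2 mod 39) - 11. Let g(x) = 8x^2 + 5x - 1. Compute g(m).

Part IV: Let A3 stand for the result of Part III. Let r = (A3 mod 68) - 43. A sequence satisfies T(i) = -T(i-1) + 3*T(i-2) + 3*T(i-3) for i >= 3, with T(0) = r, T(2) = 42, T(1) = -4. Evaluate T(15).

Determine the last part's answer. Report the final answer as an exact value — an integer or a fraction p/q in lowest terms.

Part I: remainder = value at the root: -3*(25)^3 + 5*(25)^2 + 2*(25)^1 - 5 = (-46875) + (3125) + (50) + (-5) = -43705; answer -43705
Part II: A1 = -43705; w = -13; f(2) = -2*(36) + 1*(-13) = -85; iterating: f(2)=-85, f(3)=206, f(4)=-497, f(5)=1200, f(6)=-2897, f(7)=6994, f(8)=-16885, f(9)=40764, f(10)=-98413, f(11)=237590, f(12)=-573593, f(13)=1384776, f(14)=-3343145, f(15)=8071066, f(16)=-19485277, f(17)=47041620, f(18)=-113568517; answer -113568517
Part III: A2 = -113568517; m = 18; 8*(18)^2 + 5*(18)^1 - 1 = (2592) + (90) + (-1) = 2681; answer 2681
Part IV: A3 = 2681; r = -14; T(3) = -1*(42) + 3*(-4) + 3*(-14) = -96; iterating: T(3)=-96, T(4)=210, T(5)=-372, T(6)=714, T(7)=-1200, T(8)=2226, T(9)=-3684, T(10)=6762, T(11)=-11136, T(12)=20370, T(13)=-33492, T(14)=61194, T(15)=-100560; answer -100560

-100560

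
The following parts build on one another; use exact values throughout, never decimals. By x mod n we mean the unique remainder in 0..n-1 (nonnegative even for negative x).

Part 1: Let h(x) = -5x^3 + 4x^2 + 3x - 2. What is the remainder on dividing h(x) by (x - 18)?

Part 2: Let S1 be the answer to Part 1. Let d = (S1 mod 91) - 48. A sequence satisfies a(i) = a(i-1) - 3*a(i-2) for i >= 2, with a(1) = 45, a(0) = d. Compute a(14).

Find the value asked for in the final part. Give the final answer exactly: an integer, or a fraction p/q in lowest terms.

-73713

Part 1: remainder = value at the root: -5*(18)^3 + 4*(18)^2 + 3*(18)^1 - 2 = (-29160) + (1296) + (54) + (-2) = -27812; answer -27812
Part 2: S1 = -27812; d = -14; a(2) = 1*(45) - 3*(-14) = 87; iterating: a(2)=87, a(3)=-48, a(4)=-309, a(5)=-165, a(6)=762, a(7)=1257, a(8)=-1029, a(9)=-4800, a(10)=-1713, a(11)=12687, a(12)=17826, a(13)=-20235, a(14)=-73713; answer -73713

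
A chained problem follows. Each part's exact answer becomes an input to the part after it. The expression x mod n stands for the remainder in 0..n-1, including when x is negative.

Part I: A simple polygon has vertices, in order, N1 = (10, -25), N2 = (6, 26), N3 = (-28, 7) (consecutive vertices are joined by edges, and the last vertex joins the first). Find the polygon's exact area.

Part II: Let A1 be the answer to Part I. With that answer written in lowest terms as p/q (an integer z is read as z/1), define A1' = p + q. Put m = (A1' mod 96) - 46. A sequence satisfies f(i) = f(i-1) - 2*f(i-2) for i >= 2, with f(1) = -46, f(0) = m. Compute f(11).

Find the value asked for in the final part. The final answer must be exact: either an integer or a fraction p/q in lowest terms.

-1146

Part I: cross terms: (10*26 - 6*-25)=410, (6*7 - -28*26)=770, (-28*-25 - 10*7)=630; twice the area = |1810| = 1810; area = 905; answer 905
Part II: A1 = 905; threaded value p + q = 906; m = -4; f(2) = 1*(-46) - 2*(-4) = -38; iterating: f(2)=-38, f(3)=54, f(4)=130, f(5)=22, f(6)=-238, f(7)=-282, f(8)=194, f(9)=758, f(10)=370, f(11)=-1146; answer -1146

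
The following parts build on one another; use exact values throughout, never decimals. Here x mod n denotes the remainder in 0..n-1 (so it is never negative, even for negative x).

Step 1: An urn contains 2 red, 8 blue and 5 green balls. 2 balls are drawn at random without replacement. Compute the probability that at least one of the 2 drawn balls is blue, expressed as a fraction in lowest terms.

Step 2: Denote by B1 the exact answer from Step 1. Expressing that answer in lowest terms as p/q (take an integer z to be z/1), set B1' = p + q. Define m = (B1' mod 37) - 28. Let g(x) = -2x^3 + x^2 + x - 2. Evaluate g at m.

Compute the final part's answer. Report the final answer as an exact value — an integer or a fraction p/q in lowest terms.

Step 1: total draws C(15,2) = 105; complement C(7,2) = 21; favorable 105 - 21 = 84; P = 4/5; answer 4/5
Step 2: B1 = 4/5; threaded value p + q = 9; m = -19; -2*(-19)^3 + 1*(-19)^2 + 1*(-19)^1 - 2 = (13718) + (361) + (-19) + (-2) = 14058; answer 14058

14058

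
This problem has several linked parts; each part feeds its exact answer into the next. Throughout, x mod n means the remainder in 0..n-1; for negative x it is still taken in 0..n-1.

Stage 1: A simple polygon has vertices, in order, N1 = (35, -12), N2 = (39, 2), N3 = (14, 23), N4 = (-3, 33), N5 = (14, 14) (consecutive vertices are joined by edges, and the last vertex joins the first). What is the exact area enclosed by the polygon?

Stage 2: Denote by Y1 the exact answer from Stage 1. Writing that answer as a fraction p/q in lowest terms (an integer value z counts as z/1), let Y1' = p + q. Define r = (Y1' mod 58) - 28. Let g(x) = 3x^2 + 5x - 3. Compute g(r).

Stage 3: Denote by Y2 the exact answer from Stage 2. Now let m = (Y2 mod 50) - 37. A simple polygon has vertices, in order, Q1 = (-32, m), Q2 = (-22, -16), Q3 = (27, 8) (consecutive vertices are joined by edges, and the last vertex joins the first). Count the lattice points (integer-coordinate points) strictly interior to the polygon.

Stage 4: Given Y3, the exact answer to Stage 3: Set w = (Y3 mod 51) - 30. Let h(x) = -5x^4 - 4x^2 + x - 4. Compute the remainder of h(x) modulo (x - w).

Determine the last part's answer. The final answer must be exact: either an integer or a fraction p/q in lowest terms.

-73704

Stage 1: cross terms: (35*2 - 39*-12)=538, (39*23 - 14*2)=869, (14*33 - -3*23)=531, (-3*14 - 14*33)=-504, (14*-12 - 35*14)=-658; twice the area = |776| = 776; area = 388; answer 388
Stage 2: Y1 = 388; threaded value p + q = 389; r = 13; 3*(13)^2 + 5*(13)^1 - 3 = (507) + (65) + (-3) = 569; answer 569
Stage 3: Y2 = 569; m = -18; cross terms: (-32*-16 - -22*-18)=116, (-22*8 - 27*-16)=256, (27*-18 - -32*8)=-230; twice the area = |142| = 142; area = 71; boundary points = 2 + 1 + 1 = 4; strictly interior points = area - boundary/2 + 1 = 70; answer 70
Stage 4: Y3 = 70; w = -11; remainder = value at the root: -5*(-11)^4 - 4*(-11)^2 + 1*(-11)^1 - 4 = (-73205) + (-484) + (-11) + (-4) = -73704; answer -73704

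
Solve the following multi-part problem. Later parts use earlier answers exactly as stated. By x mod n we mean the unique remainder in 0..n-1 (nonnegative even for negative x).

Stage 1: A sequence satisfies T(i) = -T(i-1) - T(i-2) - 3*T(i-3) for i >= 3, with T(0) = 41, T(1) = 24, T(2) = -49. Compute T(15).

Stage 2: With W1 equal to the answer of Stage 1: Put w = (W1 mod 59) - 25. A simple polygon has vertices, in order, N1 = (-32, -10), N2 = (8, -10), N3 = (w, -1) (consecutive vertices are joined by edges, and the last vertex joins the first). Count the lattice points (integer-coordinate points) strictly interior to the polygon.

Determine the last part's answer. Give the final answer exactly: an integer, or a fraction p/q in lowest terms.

159

Stage 1: T(3) = -1*(-49) - 1*(24) - 3*(41) = -98; iterating: T(3)=-98, T(4)=75, T(5)=170, T(6)=49, T(7)=-444, T(8)=-115, T(9)=412, T(10)=1035, T(11)=-1102, T(12)=-1169, T(13)=-834, T(14)=5309, T(15)=-968; answer -968
Stage 2: W1 = -968; w = 10; cross terms: (-32*-10 - 8*-10)=400, (8*-1 - 10*-10)=92, (10*-10 - -32*-1)=-132; twice the area = |360| = 360; area = 180; boundary points = 40 + 1 + 3 = 44; strictly interior points = area - boundary/2 + 1 = 159; answer 159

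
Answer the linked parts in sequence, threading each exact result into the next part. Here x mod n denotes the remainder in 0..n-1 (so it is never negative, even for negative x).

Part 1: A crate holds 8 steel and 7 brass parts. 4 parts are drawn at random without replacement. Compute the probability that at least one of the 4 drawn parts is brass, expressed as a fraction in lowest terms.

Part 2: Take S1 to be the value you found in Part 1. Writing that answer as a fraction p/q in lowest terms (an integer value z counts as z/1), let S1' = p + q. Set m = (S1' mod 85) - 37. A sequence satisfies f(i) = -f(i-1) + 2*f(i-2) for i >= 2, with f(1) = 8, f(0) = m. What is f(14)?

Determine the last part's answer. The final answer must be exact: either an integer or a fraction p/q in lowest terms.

Part 1: total draws C(15,4) = 1365; complement C(8,4) = 70; favorable 1365 - 70 = 1295; P = 37/39; answer 37/39
Part 2: S1 = 37/39; threaded value p + q = 76; m = 39; f(2) = -1*(8) + 2*(39) = 70; iterating: f(2)=70, f(3)=-54, f(4)=194, f(5)=-302, f(6)=690, f(7)=-1294, f(8)=2674, f(9)=-5262, f(10)=10610, f(11)=-21134, f(12)=42354, f(13)=-84622, f(14)=169330; answer 169330

169330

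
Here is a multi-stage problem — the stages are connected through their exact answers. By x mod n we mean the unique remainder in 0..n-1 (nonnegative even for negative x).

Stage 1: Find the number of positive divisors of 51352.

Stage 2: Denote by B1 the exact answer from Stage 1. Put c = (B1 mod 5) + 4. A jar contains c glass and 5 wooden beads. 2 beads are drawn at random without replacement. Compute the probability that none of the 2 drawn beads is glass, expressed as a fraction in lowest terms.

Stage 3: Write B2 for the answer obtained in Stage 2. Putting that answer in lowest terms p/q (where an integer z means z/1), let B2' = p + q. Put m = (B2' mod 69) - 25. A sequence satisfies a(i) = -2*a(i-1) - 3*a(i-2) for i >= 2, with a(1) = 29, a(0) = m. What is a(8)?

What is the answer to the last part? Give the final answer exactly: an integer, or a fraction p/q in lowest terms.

-2365

Stage 1: 51352 = 2^3 * 7^2 * 131; number of divisors = (3+1) * (2+1) * (1+1) = 24; answer 24
Stage 2: B1 = 24; c = 8; total draws C(13,2) = 78; favorable C(5,2) = 10; P = 5/39; answer 5/39
Stage 3: B2 = 5/39; threaded value p + q = 44; m = 19; a(2) = -2*(29) - 3*(19) = -115; iterating: a(2)=-115, a(3)=143, a(4)=59, a(5)=-547, a(6)=917, a(7)=-193, a(8)=-2365; answer -2365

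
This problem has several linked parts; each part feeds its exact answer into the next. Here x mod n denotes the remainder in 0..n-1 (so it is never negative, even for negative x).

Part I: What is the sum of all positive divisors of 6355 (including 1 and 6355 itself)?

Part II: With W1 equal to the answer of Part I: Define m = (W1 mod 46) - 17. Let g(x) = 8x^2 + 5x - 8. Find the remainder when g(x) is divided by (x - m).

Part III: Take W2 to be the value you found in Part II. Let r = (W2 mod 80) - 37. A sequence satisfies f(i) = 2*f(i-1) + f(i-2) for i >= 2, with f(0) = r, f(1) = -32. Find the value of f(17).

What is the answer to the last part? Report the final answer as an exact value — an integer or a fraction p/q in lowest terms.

Part I: 6355 = 5 * 31 * 41; sigma = (1 + 5) * (1 + 31) * (1 + 41) = 6 * 32 * 42 = 8064; answer 8064
Part II: W1 = 8064; m = -3; remainder = value at the root: 8*(-3)^2 + 5*(-3)^1 - 8 = (72) + (-15) + (-8) = 49; answer 49
Part III: W2 = 49; r = 12; f(2) = 2*(-32) + 1*(12) = -52; iterating: f(2)=-52, f(3)=-136, f(4)=-324, f(5)=-784, f(6)=-1892, f(7)=-4568, f(8)=-11028, f(9)=-26624, f(10)=-64276, f(11)=-155176, f(12)=-374628, f(13)=-904432, f(14)=-2183492, f(15)=-5271416, f(16)=-12726324, f(17)=-30724064; answer -30724064

-30724064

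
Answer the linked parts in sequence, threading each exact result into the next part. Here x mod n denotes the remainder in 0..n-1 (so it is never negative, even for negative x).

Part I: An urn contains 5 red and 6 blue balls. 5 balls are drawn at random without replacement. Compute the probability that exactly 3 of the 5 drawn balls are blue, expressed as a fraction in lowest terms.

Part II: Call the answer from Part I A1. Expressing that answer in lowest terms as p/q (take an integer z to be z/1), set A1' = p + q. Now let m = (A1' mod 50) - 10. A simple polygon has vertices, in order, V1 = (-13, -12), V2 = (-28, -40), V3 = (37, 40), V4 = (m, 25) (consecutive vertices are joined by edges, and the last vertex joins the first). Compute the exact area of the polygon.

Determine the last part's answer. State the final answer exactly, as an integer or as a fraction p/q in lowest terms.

Part I: total draws C(11,5) = 462; favorable C(6,3)*C(5,2) = 200; P = 100/231; answer 100/231
Part II: A1 = 100/231; threaded value p + q = 331; m = 21; cross terms: (-13*-40 - -28*-12)=184, (-28*40 - 37*-40)=360, (37*25 - 21*40)=85, (21*-12 - -13*25)=73; twice the area = |702| = 702; area = 351; answer 351

351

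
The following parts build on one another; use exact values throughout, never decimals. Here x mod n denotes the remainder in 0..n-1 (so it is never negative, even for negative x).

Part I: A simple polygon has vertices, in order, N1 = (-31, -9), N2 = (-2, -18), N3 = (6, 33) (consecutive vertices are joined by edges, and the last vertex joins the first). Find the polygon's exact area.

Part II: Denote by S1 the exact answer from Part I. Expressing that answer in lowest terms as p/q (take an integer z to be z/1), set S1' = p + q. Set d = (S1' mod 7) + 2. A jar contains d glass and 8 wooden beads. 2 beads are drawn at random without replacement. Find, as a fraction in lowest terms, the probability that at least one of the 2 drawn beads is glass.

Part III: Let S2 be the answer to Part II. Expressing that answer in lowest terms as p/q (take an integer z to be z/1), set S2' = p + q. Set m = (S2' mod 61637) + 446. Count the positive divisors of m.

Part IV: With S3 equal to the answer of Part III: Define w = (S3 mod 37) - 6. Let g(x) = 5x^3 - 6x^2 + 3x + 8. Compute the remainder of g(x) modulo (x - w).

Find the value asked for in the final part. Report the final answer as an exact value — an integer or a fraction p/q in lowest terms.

-420

Part I: cross terms: (-31*-18 - -2*-9)=540, (-2*33 - 6*-18)=42, (6*-9 - -31*33)=969; twice the area = |1551| = 1551; area = 1551/2; answer 1551/2
Part II: S1 = 1551/2; threaded value p + q = 1553; d = 8; total draws C(16,2) = 120; complement C(8,2) = 28; favorable 120 - 28 = 92; P = 23/30; answer 23/30
Part III: S2 = 23/30; threaded value p + q = 53; m = 499; 499 is prime, so its only divisors are 1 and 499; count = 2; answer 2
Part IV: S3 = 2; w = -4; remainder = value at the root: 5*(-4)^3 - 6*(-4)^2 + 3*(-4)^1 + 8 = (-320) + (-96) + (-12) + (8) = -420; answer -420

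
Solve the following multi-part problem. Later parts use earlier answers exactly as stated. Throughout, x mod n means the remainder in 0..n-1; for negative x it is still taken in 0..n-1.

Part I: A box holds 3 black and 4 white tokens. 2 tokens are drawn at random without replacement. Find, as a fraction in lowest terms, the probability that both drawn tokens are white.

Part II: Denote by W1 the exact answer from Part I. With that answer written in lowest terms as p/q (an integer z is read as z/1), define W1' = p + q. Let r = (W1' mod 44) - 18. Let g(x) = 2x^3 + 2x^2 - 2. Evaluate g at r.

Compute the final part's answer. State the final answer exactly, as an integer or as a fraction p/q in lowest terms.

-1298

Part I: total draws C(7,2) = 21; favorable C(4,2) = 6; P = 2/7; answer 2/7
Part II: W1 = 2/7; threaded value p + q = 9; r = -9; 2*(-9)^3 + 2*(-9)^2 - 2 = (-1458) + (162) + (-2) = -1298; answer -1298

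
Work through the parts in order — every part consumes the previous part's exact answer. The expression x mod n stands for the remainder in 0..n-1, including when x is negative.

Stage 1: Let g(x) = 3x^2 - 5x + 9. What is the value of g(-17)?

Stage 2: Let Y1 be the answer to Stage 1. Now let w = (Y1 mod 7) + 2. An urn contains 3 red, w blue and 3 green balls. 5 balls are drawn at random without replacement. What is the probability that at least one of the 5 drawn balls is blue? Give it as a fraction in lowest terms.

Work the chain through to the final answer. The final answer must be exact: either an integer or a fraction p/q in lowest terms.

Stage 1: 3*(-17)^2 - 5*(-17)^1 + 9 = (867) + (85) + (9) = 961; answer 961
Stage 2: Y1 = 961; w = 4; total draws C(10,5) = 252; complement C(6,5) = 6; favorable 252 - 6 = 246; P = 41/42; answer 41/42

41/42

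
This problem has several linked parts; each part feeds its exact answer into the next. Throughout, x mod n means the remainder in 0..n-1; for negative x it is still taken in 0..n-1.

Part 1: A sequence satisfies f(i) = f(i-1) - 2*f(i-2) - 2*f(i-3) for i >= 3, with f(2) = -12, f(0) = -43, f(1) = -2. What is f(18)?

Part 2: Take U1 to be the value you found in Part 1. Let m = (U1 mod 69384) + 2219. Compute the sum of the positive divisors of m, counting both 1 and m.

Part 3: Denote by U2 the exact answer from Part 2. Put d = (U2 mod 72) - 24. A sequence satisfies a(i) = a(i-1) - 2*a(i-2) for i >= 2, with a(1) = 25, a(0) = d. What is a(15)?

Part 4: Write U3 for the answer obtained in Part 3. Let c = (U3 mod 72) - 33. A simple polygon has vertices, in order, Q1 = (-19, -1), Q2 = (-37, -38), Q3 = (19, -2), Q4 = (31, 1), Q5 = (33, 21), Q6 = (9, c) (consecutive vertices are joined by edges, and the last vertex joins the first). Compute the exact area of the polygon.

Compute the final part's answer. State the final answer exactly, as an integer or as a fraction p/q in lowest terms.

1771

Part 1: f(3) = 1*(-12) - 2*(-2) - 2*(-43) = 78; iterating: f(3)=78, f(4)=106, f(5)=-26, f(6)=-394, f(7)=-554, f(8)=286, f(9)=2182, f(10)=2718, f(11)=-2218, f(12)=-12018, f(13)=-13018, f(14)=15454, f(15)=65526, f(16)=60654, f(17)=-101306, f(18)=-353666; answer -353666
Part 2: U1 = -353666; m = 64857; 64857 = 3 * 13 * 1663; sigma = (1 + 3) * (1 + 13) * (1 + 1663) = 4 * 14 * 1664 = 93184; answer 93184
Part 3: U2 = 93184; d = -8; a(2) = 1*(25) - 2*(-8) = 41; iterating: a(2)=41, a(3)=-9, a(4)=-91, a(5)=-73, a(6)=109, a(7)=255, a(8)=37, a(9)=-473, a(10)=-547, a(11)=399, a(12)=1493, a(13)=695, a(14)=-2291, a(15)=-3681; answer -3681
Part 4: U3 = -3681; c = 30; cross terms: (-19*-38 - -37*-1)=685, (-37*-2 - 19*-38)=796, (19*1 - 31*-2)=81, (31*21 - 33*1)=618, (33*30 - 9*21)=801, (9*-1 - -19*30)=561; twice the area = |3542| = 3542; area = 1771; answer 1771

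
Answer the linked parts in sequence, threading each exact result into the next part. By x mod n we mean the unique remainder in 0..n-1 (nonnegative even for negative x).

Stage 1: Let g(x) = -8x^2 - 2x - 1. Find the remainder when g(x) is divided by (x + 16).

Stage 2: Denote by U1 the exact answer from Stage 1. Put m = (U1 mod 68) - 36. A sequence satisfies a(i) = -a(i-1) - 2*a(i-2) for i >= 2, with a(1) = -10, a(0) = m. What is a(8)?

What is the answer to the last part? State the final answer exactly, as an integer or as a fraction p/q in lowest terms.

Stage 1: remainder = value at the root: -8*(-16)^2 - 2*(-16)^1 - 1 = (-2048) + (32) + (-1) = -2017; answer -2017
Stage 2: U1 = -2017; m = -13; a(2) = -1*(-10) - 2*(-13) = 36; iterating: a(2)=36, a(3)=-16, a(4)=-56, a(5)=88, a(6)=24, a(7)=-200, a(8)=152; answer 152

152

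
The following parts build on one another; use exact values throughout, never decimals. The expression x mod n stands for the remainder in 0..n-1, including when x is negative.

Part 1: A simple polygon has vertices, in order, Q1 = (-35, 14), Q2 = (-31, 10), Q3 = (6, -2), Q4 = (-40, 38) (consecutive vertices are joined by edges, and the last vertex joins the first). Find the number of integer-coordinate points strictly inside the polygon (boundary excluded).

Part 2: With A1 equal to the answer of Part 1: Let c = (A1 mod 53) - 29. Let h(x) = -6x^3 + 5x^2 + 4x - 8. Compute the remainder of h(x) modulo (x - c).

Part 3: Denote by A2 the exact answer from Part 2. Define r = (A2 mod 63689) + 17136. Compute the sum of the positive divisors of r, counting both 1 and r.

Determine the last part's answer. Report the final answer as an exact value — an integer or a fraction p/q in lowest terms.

19404

Part 1: cross terms: (-35*10 - -31*14)=84, (-31*-2 - 6*10)=2, (6*38 - -40*-2)=148, (-40*14 - -35*38)=770; twice the area = |1004| = 1004; area = 502; boundary points = 4 + 1 + 2 + 1 = 8; strictly interior points = area - boundary/2 + 1 = 499; answer 499
Part 2: A1 = 499; c = -7; remainder = value at the root: -6*(-7)^3 + 5*(-7)^2 + 4*(-7)^1 - 8 = (2058) + (245) + (-28) + (-8) = 2267; answer 2267
Part 3: A2 = 2267; r = 19403; 19403 is prime, so its only divisors are 1 and 19403; sigma = 1 + 19403 = 19404; answer 19404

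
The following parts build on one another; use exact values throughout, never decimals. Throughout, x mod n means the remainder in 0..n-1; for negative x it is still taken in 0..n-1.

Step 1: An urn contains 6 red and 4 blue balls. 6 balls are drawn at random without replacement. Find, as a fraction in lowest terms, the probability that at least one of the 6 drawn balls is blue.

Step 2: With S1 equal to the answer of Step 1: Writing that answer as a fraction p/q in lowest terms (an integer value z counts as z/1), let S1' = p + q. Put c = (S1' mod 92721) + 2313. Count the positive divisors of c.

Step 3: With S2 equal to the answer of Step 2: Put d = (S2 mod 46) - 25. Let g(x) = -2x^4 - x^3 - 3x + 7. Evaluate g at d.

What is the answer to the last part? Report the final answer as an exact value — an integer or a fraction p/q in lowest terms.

Step 1: total draws C(10,6) = 210; complement C(6,6) = 1; favorable 210 - 1 = 209; P = 209/210; answer 209/210
Step 2: S1 = 209/210; threaded value p + q = 419; c = 2732; 2732 = 2^2 * 683; number of divisors = (2+1) * (1+1) = 6; answer 6
Step 3: S2 = 6; d = -19; -2*(-19)^4 - 1*(-19)^3 - 3*(-19)^1 + 7 = (-260642) + (6859) + (57) + (7) = -253719; answer -253719

-253719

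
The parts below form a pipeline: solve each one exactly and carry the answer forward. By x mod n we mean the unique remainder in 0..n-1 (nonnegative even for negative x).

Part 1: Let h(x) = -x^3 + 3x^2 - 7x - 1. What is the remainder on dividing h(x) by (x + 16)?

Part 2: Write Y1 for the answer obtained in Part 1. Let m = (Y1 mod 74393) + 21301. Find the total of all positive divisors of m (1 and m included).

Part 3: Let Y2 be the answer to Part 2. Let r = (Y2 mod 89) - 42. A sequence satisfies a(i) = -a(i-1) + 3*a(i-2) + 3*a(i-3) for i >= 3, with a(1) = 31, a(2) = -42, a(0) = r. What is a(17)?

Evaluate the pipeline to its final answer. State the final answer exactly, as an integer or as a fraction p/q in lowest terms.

577311

Part 1: remainder = value at the root: -1*(-16)^3 + 3*(-16)^2 - 7*(-16)^1 - 1 = (4096) + (768) + (112) + (-1) = 4975; answer 4975
Part 2: Y1 = 4975; m = 26276; 26276 = 2^2 * 6569; sigma = (1 + 2 + 4) * (1 + 6569) = 7 * 6570 = 45990; answer 45990
Part 3: Y2 = 45990; r = 24; a(3) = -1*(-42) + 3*(31) + 3*(24) = 207; iterating: a(3)=207, a(4)=-240, a(5)=735, a(6)=-834, a(7)=2319, a(8)=-2616, a(9)=7071, a(10)=-7962, a(11)=21327, a(12)=-24000, a(13)=64095, a(14)=-72114, a(15)=192399, a(16)=-216456, a(17)=577311; answer 577311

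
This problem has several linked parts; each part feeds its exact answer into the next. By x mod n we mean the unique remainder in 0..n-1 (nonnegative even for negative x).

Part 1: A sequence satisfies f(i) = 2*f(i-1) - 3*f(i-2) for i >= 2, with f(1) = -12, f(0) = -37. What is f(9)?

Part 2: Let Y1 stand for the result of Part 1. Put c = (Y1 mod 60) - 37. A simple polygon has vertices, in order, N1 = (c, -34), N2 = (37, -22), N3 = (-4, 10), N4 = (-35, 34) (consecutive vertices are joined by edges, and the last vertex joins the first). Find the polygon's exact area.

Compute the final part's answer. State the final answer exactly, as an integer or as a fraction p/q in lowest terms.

2508

Part 1: f(2) = 2*(-12) - 3*(-37) = 87; iterating: f(2)=87, f(3)=210, f(4)=159, f(5)=-312, f(6)=-1101, f(7)=-1266, f(8)=771, f(9)=5340; answer 5340
Part 2: Y1 = 5340; c = -37; cross terms: (-37*-22 - 37*-34)=2072, (37*10 - -4*-22)=282, (-4*34 - -35*10)=214, (-35*-34 - -37*34)=2448; twice the area = |5016| = 5016; area = 2508; answer 2508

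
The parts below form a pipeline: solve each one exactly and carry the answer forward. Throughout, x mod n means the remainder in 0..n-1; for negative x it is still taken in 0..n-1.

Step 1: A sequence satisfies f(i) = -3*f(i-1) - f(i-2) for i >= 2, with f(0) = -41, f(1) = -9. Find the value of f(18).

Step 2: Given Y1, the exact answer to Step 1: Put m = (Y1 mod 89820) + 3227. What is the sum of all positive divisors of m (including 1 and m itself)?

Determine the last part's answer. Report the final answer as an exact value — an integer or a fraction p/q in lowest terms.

Step 1: f(2) = -3*(-9) - 1*(-41) = 68; iterating: f(2)=68, f(3)=-195, f(4)=517, f(5)=-1356, f(6)=3551, f(7)=-9297, f(8)=24340, f(9)=-63723, f(10)=166829, f(11)=-436764, f(12)=1143463, f(13)=-2993625, f(14)=7837412, f(15)=-20518611, f(16)=53718421, f(17)=-140636652, f(18)=368191535; answer 368191535
Step 2: Y1 = 368191535; m = 22582; 22582 = 2 * 7 * 1613; sigma = (1 + 2) * (1 + 7) * (1 + 1613) = 3 * 8 * 1614 = 38736; answer 38736

38736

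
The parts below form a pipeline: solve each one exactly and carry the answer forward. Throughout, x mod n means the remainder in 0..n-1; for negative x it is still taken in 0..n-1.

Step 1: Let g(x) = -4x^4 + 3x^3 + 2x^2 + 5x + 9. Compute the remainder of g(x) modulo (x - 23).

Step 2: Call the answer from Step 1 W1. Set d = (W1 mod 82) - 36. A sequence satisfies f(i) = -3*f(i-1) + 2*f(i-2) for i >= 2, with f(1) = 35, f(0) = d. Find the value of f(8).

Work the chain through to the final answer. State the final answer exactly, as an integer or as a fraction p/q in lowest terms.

Step 1: remainder = value at the root: -4*(23)^4 + 3*(23)^3 + 2*(23)^2 + 5*(23)^1 + 9 = (-1119364) + (36501) + (1058) + (115) + (9) = -1081681; answer -1081681
Step 2: W1 = -1081681; d = 27; f(2) = -3*(35) + 2*(27) = -51; iterating: f(2)=-51, f(3)=223, f(4)=-771, f(5)=2759, f(6)=-9819, f(7)=34975, f(8)=-124563; answer -124563

-124563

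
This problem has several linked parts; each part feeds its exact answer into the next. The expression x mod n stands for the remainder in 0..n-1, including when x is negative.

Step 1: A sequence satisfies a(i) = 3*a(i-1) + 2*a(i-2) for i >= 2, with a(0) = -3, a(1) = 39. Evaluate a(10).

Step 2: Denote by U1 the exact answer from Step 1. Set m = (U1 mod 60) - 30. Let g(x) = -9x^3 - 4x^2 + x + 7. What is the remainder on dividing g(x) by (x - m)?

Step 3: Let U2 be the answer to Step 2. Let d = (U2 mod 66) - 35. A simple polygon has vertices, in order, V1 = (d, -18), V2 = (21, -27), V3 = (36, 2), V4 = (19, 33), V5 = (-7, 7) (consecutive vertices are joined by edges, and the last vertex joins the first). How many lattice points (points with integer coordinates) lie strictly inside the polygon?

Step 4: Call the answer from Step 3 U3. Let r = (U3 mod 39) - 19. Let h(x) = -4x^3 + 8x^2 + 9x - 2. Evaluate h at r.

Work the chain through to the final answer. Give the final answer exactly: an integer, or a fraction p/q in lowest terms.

Step 1: a(2) = 3*(39) + 2*(-3) = 111; iterating: a(2)=111, a(3)=411, a(4)=1455, a(5)=5187, a(6)=18471, a(7)=65787, a(8)=234303, a(9)=834483, a(10)=2972055; answer 2972055
Step 2: U1 = 2972055; m = -15; remainder = value at the root: -9*(-15)^3 - 4*(-15)^2 + 1*(-15)^1 + 7 = (30375) + (-900) + (-15) + (7) = 29467; answer 29467
Step 3: U2 = 29467; d = -4; cross terms: (-4*-27 - 21*-18)=486, (21*2 - 36*-27)=1014, (36*33 - 19*2)=1150, (19*7 - -7*33)=364, (-7*-18 - -4*7)=154; twice the area = |3168| = 3168; area = 1584; boundary points = 1 + 1 + 1 + 26 + 1 = 30; strictly interior points = area - boundary/2 + 1 = 1570; answer 1570
Step 4: U3 = 1570; r = -9; -4*(-9)^3 + 8*(-9)^2 + 9*(-9)^1 - 2 = (2916) + (648) + (-81) + (-2) = 3481; answer 3481

3481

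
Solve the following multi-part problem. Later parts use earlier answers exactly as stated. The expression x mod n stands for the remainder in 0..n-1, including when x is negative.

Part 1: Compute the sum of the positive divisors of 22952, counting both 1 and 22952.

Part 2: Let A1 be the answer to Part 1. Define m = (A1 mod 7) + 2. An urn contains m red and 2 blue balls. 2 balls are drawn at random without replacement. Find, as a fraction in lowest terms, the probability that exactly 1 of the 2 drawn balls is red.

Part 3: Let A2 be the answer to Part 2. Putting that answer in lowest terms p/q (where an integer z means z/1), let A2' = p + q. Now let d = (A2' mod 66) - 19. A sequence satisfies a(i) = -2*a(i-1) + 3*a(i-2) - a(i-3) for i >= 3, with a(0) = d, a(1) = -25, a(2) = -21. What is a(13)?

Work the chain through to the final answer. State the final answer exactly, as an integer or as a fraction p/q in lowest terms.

Part 1: 22952 = 2^3 * 19 * 151; sigma = (1 + 2 + 4 + 8) * (1 + 19) * (1 + 151) = 15 * 20 * 152 = 45600; answer 45600
Part 2: A1 = 45600; m = 4; total draws C(6,2) = 15; favorable C(4,1)*C(2,1) = 8; P = 8/15; answer 8/15
Part 3: A2 = 8/15; threaded value p + q = 23; d = 4; a(3) = -2*(-21) + 3*(-25) - 1*(4) = -37; iterating: a(3)=-37, a(4)=36, a(5)=-162, a(6)=469, a(7)=-1460, a(8)=4489, a(9)=-13827, a(10)=42581, a(11)=-131132, a(12)=403834, a(13)=-1243645; answer -1243645

-1243645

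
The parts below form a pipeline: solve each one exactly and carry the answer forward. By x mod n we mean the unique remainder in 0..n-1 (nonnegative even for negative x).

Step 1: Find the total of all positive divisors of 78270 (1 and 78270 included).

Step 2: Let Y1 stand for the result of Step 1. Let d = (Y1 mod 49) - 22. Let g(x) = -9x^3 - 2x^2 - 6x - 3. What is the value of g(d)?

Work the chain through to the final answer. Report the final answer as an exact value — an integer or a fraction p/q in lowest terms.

43738

Step 1: 78270 = 2 * 3 * 5 * 2609; sigma = (1 + 2) * (1 + 3) * (1 + 5) * (1 + 2609) = 3 * 4 * 6 * 2610 = 187920; answer 187920
Step 2: Y1 = 187920; d = -17; -9*(-17)^3 - 2*(-17)^2 - 6*(-17)^1 - 3 = (44217) + (-578) + (102) + (-3) = 43738; answer 43738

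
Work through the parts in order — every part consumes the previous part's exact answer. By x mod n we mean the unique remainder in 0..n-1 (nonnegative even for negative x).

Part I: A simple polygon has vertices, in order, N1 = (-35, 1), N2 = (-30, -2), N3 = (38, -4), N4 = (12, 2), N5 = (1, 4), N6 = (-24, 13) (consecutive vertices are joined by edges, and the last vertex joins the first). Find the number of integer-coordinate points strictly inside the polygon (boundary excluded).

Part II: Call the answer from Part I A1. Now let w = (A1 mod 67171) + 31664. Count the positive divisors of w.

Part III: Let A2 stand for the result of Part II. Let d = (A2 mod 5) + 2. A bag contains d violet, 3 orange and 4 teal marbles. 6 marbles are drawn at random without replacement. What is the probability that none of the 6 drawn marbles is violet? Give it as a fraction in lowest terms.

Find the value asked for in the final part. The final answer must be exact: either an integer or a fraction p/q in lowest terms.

7/1716

Part I: cross terms: (-35*-2 - -30*1)=100, (-30*-4 - 38*-2)=196, (38*2 - 12*-4)=124, (12*4 - 1*2)=46, (1*13 - -24*4)=109, (-24*1 - -35*13)=431; twice the area = |1006| = 1006; area = 503; boundary points = 1 + 2 + 2 + 1 + 1 + 1 = 8; strictly interior points = area - boundary/2 + 1 = 500; answer 500
Part II: A1 = 500; w = 32164; 32164 = 2^2 * 11 * 17 * 43; number of divisors = (2+1) * (1+1) * (1+1) * (1+1) = 24; answer 24
Part III: A2 = 24; d = 6; total draws C(13,6) = 1716; favorable C(7,6) = 7; P = 7/1716; answer 7/1716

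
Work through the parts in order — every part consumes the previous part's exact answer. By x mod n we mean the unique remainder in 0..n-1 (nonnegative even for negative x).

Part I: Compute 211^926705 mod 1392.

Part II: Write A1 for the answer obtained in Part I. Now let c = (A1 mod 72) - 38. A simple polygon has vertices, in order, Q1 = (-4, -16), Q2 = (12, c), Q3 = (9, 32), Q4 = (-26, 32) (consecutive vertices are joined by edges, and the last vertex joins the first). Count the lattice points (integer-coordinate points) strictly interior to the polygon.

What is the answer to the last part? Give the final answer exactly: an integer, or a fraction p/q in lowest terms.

Part I: squarings mod 1392: 211^1=211, 211^2=1369, 211^4=529, 211^8=49, 211^16=1009, 211^32=529, 211^64=49, 211^128=1009, 211^256=529, 211^512=49, 211^1024=1009, 211^2048=529, 211^4096=49, 211^8192=1009, 211^16384=529, 211^32768=49, 211^65536=1009, 211^131072=529, 211^262144=49, 211^524288=1009; 211^926705 = 211^1 * 211^16 * 211^32 * 211^64 * 211^128 * 211^256 * 211^512 * 211^8192 * 211^131072 * 211^262144 * 211^524288 = 1315 (mod 1392); answer 1315
Part II: A1 = 1315; c = -19; cross terms: (-4*-19 - 12*-16)=268, (12*32 - 9*-19)=555, (9*32 - -26*32)=1120, (-26*-16 - -4*32)=544; twice the area = |2487| = 2487; area = 2487/2; boundary points = 1 + 3 + 35 + 2 = 41; strictly interior points = area - boundary/2 + 1 = 1224; answer 1224

1224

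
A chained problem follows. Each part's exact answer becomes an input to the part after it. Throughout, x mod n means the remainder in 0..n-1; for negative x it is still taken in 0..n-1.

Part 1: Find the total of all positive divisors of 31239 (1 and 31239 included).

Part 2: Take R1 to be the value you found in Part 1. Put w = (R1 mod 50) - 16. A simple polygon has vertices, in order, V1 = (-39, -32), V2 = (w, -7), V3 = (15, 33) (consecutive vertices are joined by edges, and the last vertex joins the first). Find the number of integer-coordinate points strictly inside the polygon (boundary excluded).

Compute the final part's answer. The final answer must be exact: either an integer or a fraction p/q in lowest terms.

72

Part 1: 31239 = 3^3 * 13 * 89; sigma = (1 + 3 + 9 + 27) * (1 + 13) * (1 + 89) = 40 * 14 * 90 = 50400; answer 50400
Part 2: R1 = 50400; w = -16; cross terms: (-39*-7 - -16*-32)=-239, (-16*33 - 15*-7)=-423, (15*-32 - -39*33)=807; twice the area = |145| = 145; area = 145/2; boundary points = 1 + 1 + 1 = 3; strictly interior points = area - boundary/2 + 1 = 72; answer 72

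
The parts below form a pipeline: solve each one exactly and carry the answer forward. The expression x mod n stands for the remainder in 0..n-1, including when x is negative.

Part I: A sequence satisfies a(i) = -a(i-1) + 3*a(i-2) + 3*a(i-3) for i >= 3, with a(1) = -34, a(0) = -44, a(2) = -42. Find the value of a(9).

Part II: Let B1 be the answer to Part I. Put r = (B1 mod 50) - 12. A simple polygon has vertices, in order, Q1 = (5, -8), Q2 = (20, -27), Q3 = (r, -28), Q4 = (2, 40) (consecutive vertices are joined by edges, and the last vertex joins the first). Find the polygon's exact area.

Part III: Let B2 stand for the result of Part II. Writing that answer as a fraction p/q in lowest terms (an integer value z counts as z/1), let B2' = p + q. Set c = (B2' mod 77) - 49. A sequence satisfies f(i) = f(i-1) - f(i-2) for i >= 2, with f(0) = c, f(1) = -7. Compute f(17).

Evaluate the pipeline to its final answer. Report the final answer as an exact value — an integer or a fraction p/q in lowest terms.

3

Part I: a(3) = -1*(-42) + 3*(-34) + 3*(-44) = -192; iterating: a(3)=-192, a(4)=-36, a(5)=-666, a(6)=-18, a(7)=-2088, a(8)=36, a(9)=-6354; answer -6354
Part II: B1 = -6354; r = 34; cross terms: (5*-27 - 20*-8)=25, (20*-28 - 34*-27)=358, (34*40 - 2*-28)=1416, (2*-8 - 5*40)=-216; twice the area = |1583| = 1583; area = 1583/2; answer 1583/2
Part III: B2 = 1583/2; threaded value p + q = 1585; c = -4; f(2) = 1*(-7) - 1*(-4) = -3; iterating: f(2)=-3, f(3)=4, f(4)=7, f(5)=3, f(6)=-4, f(7)=-7, f(8)=-3, f(9)=4, f(10)=7, f(11)=3, f(12)=-4, f(13)=-7, f(14)=-3, f(15)=4, f(16)=7, f(17)=3; answer 3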